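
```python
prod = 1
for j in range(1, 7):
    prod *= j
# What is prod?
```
Trace:
  prod=1
  prod=1, j=1
  prod=2, j=2
  prod=6, j=3
  prod=24, j=4
  prod=120, j=5
  prod=720, j=6

Final answer: 720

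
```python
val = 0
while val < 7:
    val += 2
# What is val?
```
Trace:
  val=0
  val=2
  val=4
  val=6
  val=8

Final answer: 8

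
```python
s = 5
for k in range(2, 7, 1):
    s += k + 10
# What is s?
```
Trace:
  s=5
  s=17, k=2
  s=30, k=3
  s=44, k=4
  s=59, k=5
  s=75, k=6

Final answer: 75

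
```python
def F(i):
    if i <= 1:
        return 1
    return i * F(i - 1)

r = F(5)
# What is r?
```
Call trace:
F(i=5)
  F(i=4)
    F(i=3)
      F(i=2)
        F(i=1)
        -> return 1
      -> return 2
    -> return 6
  -> return 24
-> return 120

Final answer: 120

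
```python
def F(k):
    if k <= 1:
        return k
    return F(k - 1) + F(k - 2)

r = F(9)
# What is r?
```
Call trace (a repeated sub-call is expanded the first time; later identical calls just restate its return value):
F(k=9)
  F(k=8)
    F(k=7)
      F(k=6)
        F(k=5)
          F(k=4)
            F(k=3)
              F(k=2)
                F(k=1)
                -> return 1
                F(k=0)
                -> return 0
              -> return 1
              F(k=1)
              -> return 1
            -> return 2
            F(k=2) -> return 1  (same call as traced above)
          -> return 3
          F(k=3) -> return 2  (same call as traced above)
        -> return 5
        F(k=4) -> return 3  (same call as traced above)
      -> return 8
      F(k=5) -> return 5  (same call as traced above)
    -> return 13
    F(k=6) -> return 8  (same call as traced above)
  -> return 21
  F(k=7) -> return 13  (same call as traced above)
-> return 34

Final answer: 34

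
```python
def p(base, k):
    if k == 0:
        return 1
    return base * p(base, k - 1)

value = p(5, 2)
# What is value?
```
Call trace:
p(base=5, k=2)
  p(base=5, k=1)
    p(base=5, k=0)
    -> return 1
  -> return 5
-> return 25

Final answer: 25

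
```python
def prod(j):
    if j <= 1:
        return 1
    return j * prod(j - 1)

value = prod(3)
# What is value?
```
Call trace:
prod(j=3)
  prod(j=2)
    prod(j=1)
    -> return 1
  -> return 2
-> return 6

Final answer: 6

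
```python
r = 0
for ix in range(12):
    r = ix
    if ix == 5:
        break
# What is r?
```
Trace:
  r=0
  r=0, ix=0
  r=1, ix=1
  r=2, ix=2
  r=3, ix=3
  r=4, ix=4
  r=5, ix=5

Final answer: 5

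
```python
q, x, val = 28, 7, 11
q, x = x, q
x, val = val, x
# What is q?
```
Trace:
  q=28, x=7, val=11
  q=7, x=28, val=11
  q=7, x=11, val=28

Final answer: 7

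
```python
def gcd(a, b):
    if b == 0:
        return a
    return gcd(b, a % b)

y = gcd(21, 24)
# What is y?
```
Call trace:
gcd(a=21, b=24)
  gcd(a=24, b=21)
    gcd(a=21, b=3)
      gcd(a=3, b=0)
      -> return 3
    -> return 3
  -> return 3
-> return 3

Final answer: 3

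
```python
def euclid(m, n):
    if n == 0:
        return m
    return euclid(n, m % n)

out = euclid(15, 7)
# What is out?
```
Call trace:
euclid(m=15, n=7)
  euclid(m=7, n=1)
    euclid(m=1, n=0)
    -> return 1
  -> return 1
-> return 1

Final answer: 1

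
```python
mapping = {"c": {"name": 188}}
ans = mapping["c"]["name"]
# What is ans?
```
Trace:
  mapping={'c': {'name': 188}}
  mapping={'c': {'name': 188}}, ans=188

Final answer: 188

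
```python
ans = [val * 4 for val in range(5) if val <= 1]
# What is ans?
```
Trace:
  val=0
  val=1
  val=2
  val=3
  val=4
  ans=[0, 4]

Final answer: [0, 4]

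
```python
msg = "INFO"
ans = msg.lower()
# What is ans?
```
Trace:
  msg='INFO'
  msg='INFO', ans='info'

Final answer: 'info'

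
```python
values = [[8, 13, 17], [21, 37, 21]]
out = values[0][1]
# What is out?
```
Trace:
  values=[[8, 13, 17], [21, 37, 21]]
  values=[[8, 13, 17], [21, 37, 21]], out=13

Final answer: 13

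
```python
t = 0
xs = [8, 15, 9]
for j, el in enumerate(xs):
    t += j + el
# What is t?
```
Trace:
  t=0
  t=8, j=0, el=8
  t=24, j=1, el=15
  t=35, j=2, el=9

Final answer: 35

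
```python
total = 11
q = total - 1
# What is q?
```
Trace:
  total=11
  total=11, q=10

Final answer: 10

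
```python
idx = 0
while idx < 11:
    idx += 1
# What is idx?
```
Trace:
  idx=0
  idx=1
  idx=2
  idx=3
  idx=4
  idx=5
  idx=6
  idx=7
  idx=8
  idx=9
  idx=10
  idx=11

Final answer: 11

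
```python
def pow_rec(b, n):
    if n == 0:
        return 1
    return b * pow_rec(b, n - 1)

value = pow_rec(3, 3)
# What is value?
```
Call trace:
pow_rec(b=3, n=3)
  pow_rec(b=3, n=2)
    pow_rec(b=3, n=1)
      pow_rec(b=3, n=0)
      -> return 1
    -> return 3
  -> return 9
-> return 27

Final answer: 27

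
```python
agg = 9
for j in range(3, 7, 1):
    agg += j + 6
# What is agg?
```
Trace:
  agg=9
  agg=18, j=3
  agg=28, j=4
  agg=39, j=5
  agg=51, j=6

Final answer: 51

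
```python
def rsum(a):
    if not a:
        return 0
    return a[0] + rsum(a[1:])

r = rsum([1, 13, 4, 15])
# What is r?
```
Call trace:
rsum(a=[1, 13, 4, 15])
  rsum(a=[13, 4, 15])
    rsum(a=[4, 15])
      rsum(a=[15])
        rsum(a=[])
        -> return 0
      -> return 15
    -> return 19
  -> return 32
-> return 33

Final answer: 33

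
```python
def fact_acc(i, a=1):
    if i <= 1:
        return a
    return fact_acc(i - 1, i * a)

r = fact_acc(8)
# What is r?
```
Call trace:
fact_acc(i=8, a=1)
  fact_acc(i=7, a=8)
    fact_acc(i=6, a=56)
      fact_acc(i=5, a=336)
        fact_acc(i=4, a=1680)
          fact_acc(i=3, a=6720)
            fact_acc(i=2, a=20160)
              fact_acc(i=1, a=40320)
              -> return 40320
            -> return 40320
          -> return 40320
        -> return 40320
      -> return 40320
    -> return 40320
  -> return 40320
-> return 40320

Final answer: 40320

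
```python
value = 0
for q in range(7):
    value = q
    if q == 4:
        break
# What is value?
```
Trace:
  value=0
  value=0, q=0
  value=1, q=1
  value=2, q=2
  value=3, q=3
  value=4, q=4

Final answer: 4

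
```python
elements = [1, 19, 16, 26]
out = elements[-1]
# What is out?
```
Trace:
  elements=[1, 19, 16, 26]
  elements=[1, 19, 16, 26], out=26

Final answer: 26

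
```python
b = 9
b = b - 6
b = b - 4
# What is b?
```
Trace:
  b=9
  b=3
  b=-1

Final answer: -1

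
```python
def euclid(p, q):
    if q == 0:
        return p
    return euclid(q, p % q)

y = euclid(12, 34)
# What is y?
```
Call trace:
euclid(p=12, q=34)
  euclid(p=34, q=12)
    euclid(p=12, q=10)
      euclid(p=10, q=2)
        euclid(p=2, q=0)
        -> return 2
      -> return 2
    -> return 2
  -> return 2
-> return 2

Final answer: 2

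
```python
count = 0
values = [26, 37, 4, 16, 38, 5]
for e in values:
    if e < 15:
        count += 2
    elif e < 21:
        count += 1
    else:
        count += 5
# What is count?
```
Trace:
  count=0
  count=5, e=26
  count=10, e=37
  count=12, e=4
  count=13, e=16
  count=18, e=38
  count=20, e=5

Final answer: 20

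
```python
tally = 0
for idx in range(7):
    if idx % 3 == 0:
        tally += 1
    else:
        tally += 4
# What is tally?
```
Trace:
  tally=0
  tally=1, idx=0
  tally=5, idx=1
  tally=9, idx=2
  tally=10, idx=3
  tally=14, idx=4
  tally=18, idx=5
  tally=19, idx=6

Final answer: 19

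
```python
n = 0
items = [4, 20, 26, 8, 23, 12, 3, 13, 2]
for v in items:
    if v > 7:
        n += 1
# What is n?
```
Trace:
  n=0
  n=0, v=4
  n=1, v=20
  n=2, v=26
  n=3, v=8
  n=4, v=23
  n=5, v=12
  n=5, v=3
  n=6, v=13
  n=6, v=2

Final answer: 6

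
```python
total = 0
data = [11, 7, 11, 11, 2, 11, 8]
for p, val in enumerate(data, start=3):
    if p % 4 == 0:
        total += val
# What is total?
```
Trace:
  total=0
  total=0, p=3, val=11
  total=7, p=4, val=7
  total=7, p=5, val=11
  total=7, p=6, val=11
  total=7, p=7, val=2
  total=18, p=8, val=11
  total=18, p=9, val=8

Final answer: 18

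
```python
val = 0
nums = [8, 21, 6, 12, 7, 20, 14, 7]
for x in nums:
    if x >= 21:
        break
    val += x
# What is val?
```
Trace:
  val=0
  val=8, x=8
  val=8, x=21

Final answer: 8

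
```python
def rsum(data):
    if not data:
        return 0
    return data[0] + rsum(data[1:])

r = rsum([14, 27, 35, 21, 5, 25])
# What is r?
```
Call trace:
rsum(data=[14, 27, 35, 21, 5, 25])
  rsum(data=[27, 35, 21, 5, 25])
    rsum(data=[35, 21, 5, 25])
      rsum(data=[21, 5, 25])
        rsum(data=[5, 25])
          rsum(data=[25])
            rsum(data=[])
            -> return 0
          -> return 25
        -> return 30
      -> return 51
    -> return 86
  -> return 113
-> return 127

Final answer: 127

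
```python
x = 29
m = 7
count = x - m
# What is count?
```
Trace:
  x=29
  x=29, m=7
  x=29, m=7, count=22

Final answer: 22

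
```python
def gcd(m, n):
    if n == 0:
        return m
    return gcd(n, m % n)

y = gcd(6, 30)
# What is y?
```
Call trace:
gcd(m=6, n=30)
  gcd(m=30, n=6)
    gcd(m=6, n=0)
    -> return 6
  -> return 6
-> return 6

Final answer: 6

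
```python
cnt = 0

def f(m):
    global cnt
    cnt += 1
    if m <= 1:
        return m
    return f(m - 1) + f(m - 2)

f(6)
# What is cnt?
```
Call trace (a repeated sub-call is expanded the first time; later identical calls just restate its return value):
f(m=6)
  f(m=5)
    f(m=4)
      f(m=3)
        f(m=2)
          f(m=1)
          -> return 1
          f(m=0)
          -> return 0
        -> return 1
        f(m=1)
        -> return 1
      -> return 2
      f(m=2) -> return 1  (same call as traced above)
    -> return 3
    f(m=3) -> return 2  (same call as traced above)
  -> return 5
  f(m=4) -> return 3  (same call as traced above)
-> return 8

cnt is incremented once per call, so count the calls in each subtree. Let C(m) = number of calls made by f(m).
C(0) = C(1) = 1 (base case, no recursion); C(m) = 1 + C(m - 1) + C(m - 2) otherwise.
C(2) = 1 + C(1) + C(0) = 1 + 1 + 1 = 3
C(3) = 1 + C(2) + C(1) = 1 + 3 + 1 = 5
C(4) = 1 + C(3) + C(2) = 1 + 5 + 3 = 9
C(5) = 1 + C(4) + C(3) = 1 + 9 + 5 = 15
C(6) = 1 + C(5) + C(4) = 1 + 15 + 9 = 25
cnt = C(6) = 25

Final answer: 25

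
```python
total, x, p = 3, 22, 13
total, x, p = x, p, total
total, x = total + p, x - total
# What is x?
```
Trace:
  total=3, x=22, p=13
  total=22, x=13, p=3
  total=25, x=-9, p=3

Final answer: -9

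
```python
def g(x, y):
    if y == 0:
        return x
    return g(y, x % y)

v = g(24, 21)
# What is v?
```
Call trace:
g(x=24, y=21)
  g(x=21, y=3)
    g(x=3, y=0)
    -> return 3
  -> return 3
-> return 3

Final answer: 3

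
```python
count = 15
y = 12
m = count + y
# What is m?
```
Trace:
  count=15
  count=15, y=12
  count=15, y=12, m=27

Final answer: 27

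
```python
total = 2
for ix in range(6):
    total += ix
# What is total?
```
Trace:
  total=2
  total=2, ix=0
  total=3, ix=1
  total=5, ix=2
  total=8, ix=3
  total=12, ix=4
  total=17, ix=5

Final answer: 17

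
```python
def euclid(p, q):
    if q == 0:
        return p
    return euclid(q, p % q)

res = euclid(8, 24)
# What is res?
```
Call trace:
euclid(p=8, q=24)
  euclid(p=24, q=8)
    euclid(p=8, q=0)
    -> return 8
  -> return 8
-> return 8

Final answer: 8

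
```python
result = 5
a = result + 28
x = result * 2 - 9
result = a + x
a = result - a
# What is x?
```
Trace:
  result=5
  result=5, a=33
  result=5, a=33, x=1
  result=34, a=33, x=1
  result=34, a=1, x=1

Final answer: 1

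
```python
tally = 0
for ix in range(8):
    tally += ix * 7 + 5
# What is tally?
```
Trace:
  tally=0
  tally=5, ix=0
  tally=17, ix=1
  tally=36, ix=2
  tally=62, ix=3
  tally=95, ix=4
  tally=135, ix=5
  tally=182, ix=6
  tally=236, ix=7

Final answer: 236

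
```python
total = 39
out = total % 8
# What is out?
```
Trace:
  total=39
  total=39, out=7

Final answer: 7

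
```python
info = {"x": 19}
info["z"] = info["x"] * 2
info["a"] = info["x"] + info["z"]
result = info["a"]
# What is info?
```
Trace:
  info={'x': 19}
  info={'x': 19, 'z': 38}
  info={'x': 19, 'z': 38, 'a': 57}
  info={'x': 19, 'z': 38, 'a': 57}, result=57

Final answer: {'x': 19, 'z': 38, 'a': 57}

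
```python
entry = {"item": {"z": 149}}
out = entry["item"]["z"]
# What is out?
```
Trace:
  entry={'item': {'z': 149}}
  entry={'item': {'z': 149}}, out=149

Final answer: 149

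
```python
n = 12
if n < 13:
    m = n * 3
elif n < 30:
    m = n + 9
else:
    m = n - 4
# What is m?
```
Trace:
  n=12
  n=12, m=36

Final answer: 36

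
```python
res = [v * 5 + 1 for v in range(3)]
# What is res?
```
Trace:
  v=0
  v=1
  v=2
  res=[1, 6, 11]

Final answer: [1, 6, 11]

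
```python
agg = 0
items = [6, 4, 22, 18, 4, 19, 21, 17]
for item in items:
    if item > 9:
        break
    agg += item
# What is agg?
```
Trace:
  agg=0
  agg=6, item=6
  agg=10, item=4
  agg=10, item=22

Final answer: 10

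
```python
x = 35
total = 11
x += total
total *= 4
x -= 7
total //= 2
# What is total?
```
Trace:
  x=35
  x=35, total=11
  x=46, total=11
  x=46, total=44
  x=39, total=44
  x=39, total=22

Final answer: 22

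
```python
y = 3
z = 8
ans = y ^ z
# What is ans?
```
Trace:
  y=3
  y=3, z=8
  y=3, z=8, ans=11

Final answer: 11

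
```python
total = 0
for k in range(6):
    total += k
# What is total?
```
Trace:
  total=0
  total=0, k=0
  total=1, k=1
  total=3, k=2
  total=6, k=3
  total=10, k=4
  total=15, k=5

Final answer: 15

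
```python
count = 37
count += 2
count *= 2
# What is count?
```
Trace:
  count=37
  count=39
  count=78

Final answer: 78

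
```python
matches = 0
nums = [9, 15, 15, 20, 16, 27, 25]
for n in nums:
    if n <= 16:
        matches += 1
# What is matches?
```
Trace:
  matches=0
  matches=1, n=9
  matches=2, n=15
  matches=3, n=15
  matches=3, n=20
  matches=4, n=16
  matches=4, n=27
  matches=4, n=25

Final answer: 4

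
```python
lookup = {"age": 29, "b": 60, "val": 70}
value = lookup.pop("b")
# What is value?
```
Trace:
  lookup={'age': 29, 'b': 60, 'val': 70}
  lookup={'age': 29, 'val': 70}, value=60

Final answer: 60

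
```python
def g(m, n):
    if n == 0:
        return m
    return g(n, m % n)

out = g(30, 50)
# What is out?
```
Call trace:
g(m=30, n=50)
  g(m=50, n=30)
    g(m=30, n=20)
      g(m=20, n=10)
        g(m=10, n=0)
        -> return 10
      -> return 10
    -> return 10
  -> return 10
-> return 10

Final answer: 10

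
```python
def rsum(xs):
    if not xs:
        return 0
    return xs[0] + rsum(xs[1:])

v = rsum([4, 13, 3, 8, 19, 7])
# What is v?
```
Call trace:
rsum(xs=[4, 13, 3, 8, 19, 7])
  rsum(xs=[13, 3, 8, 19, 7])
    rsum(xs=[3, 8, 19, 7])
      rsum(xs=[8, 19, 7])
        rsum(xs=[19, 7])
          rsum(xs=[7])
            rsum(xs=[])
            -> return 0
          -> return 7
        -> return 26
      -> return 34
    -> return 37
  -> return 50
-> return 54

Final answer: 54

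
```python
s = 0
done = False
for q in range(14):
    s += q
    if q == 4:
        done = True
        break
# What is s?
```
Trace:
  s=0
  s=0, done=False
  s=0, done=False, q=0
  s=1, done=False, q=1
  s=3, done=False, q=2
  s=6, done=False, q=3
  s=10, done=True, q=4

Final answer: 10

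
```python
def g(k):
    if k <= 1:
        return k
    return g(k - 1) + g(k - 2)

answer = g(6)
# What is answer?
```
Call trace (a repeated sub-call is expanded the first time; later identical calls just restate its return value):
g(k=6)
  g(k=5)
    g(k=4)
      g(k=3)
        g(k=2)
          g(k=1)
          -> return 1
          g(k=0)
          -> return 0
        -> return 1
        g(k=1)
        -> return 1
      -> return 2
      g(k=2) -> return 1  (same call as traced above)
    -> return 3
    g(k=3) -> return 2  (same call as traced above)
  -> return 5
  g(k=4) -> return 3  (same call as traced above)
-> return 8

Final answer: 8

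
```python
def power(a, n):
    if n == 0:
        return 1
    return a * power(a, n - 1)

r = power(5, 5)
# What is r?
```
Call trace:
power(a=5, n=5)
  power(a=5, n=4)
    power(a=5, n=3)
      power(a=5, n=2)
        power(a=5, n=1)
          power(a=5, n=0)
          -> return 1
        -> return 5
      -> return 25
    -> return 125
  -> return 625
-> return 3125

Final answer: 3125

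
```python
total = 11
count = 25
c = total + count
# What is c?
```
Trace:
  total=11
  total=11, count=25
  total=11, count=25, c=36

Final answer: 36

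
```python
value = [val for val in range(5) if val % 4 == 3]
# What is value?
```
Trace:
  val=0
  val=1
  val=2
  val=3
  val=4
  value=[3]

Final answer: [3]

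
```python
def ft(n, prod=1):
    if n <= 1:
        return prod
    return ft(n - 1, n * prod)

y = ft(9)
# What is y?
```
Call trace:
ft(n=9, prod=1)
  ft(n=8, prod=9)
    ft(n=7, prod=72)
      ft(n=6, prod=504)
        ft(n=5, prod=3024)
          ft(n=4, prod=15120)
            ft(n=3, prod=60480)
              ft(n=2, prod=181440)
                ft(n=1, prod=362880)
                -> return 362880
              -> return 362880
            -> return 362880
          -> return 362880
        -> return 362880
      -> return 362880
    -> return 362880
  -> return 362880
-> return 362880

Final answer: 362880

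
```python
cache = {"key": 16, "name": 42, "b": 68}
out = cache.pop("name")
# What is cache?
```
Trace:
  cache={'key': 16, 'name': 42, 'b': 68}
  cache={'key': 16, 'b': 68}, out=42

Final answer: {'key': 16, 'b': 68}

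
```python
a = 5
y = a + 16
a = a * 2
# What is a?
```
Trace:
  a=5
  a=5, y=21
  a=10, y=21

Final answer: 10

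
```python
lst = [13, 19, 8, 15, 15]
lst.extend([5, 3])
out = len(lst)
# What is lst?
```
Trace:
  lst=[13, 19, 8, 15, 15]
  lst=[13, 19, 8, 15, 15, 5, 3]
  lst=[13, 19, 8, 15, 15, 5, 3], out=7

Final answer: [13, 19, 8, 15, 15, 5, 3]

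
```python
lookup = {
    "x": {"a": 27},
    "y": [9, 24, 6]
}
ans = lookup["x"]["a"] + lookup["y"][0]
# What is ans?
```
Trace:
  lookup={'x': {'a': 27}, 'y': [9, 24, 6]}
  lookup={'x': {'a': 27}, 'y': [9, 24, 6]}, ans=36

Final answer: 36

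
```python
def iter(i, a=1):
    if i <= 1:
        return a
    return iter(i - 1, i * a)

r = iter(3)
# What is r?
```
Call trace:
iter(i=3, a=1)
  iter(i=2, a=3)
    iter(i=1, a=6)
    -> return 6
  -> return 6
-> return 6

Final answer: 6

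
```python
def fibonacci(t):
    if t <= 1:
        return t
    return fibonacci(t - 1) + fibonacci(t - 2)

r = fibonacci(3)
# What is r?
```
Call trace:
fibonacci(t=3)
  fibonacci(t=2)
    fibonacci(t=1)
    -> return 1
    fibonacci(t=0)
    -> return 0
  -> return 1
  fibonacci(t=1)
  -> return 1
-> return 2

Final answer: 2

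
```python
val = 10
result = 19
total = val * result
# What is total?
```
Trace:
  val=10
  val=10, result=19
  val=10, result=19, total=190

Final answer: 190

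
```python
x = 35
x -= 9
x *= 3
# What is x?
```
Trace:
  x=35
  x=26
  x=78

Final answer: 78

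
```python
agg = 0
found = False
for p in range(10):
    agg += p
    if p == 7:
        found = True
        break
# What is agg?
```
Trace:
  agg=0
  agg=0, found=False
  agg=0, found=False, p=0
  agg=1, found=False, p=1
  agg=3, found=False, p=2
  agg=6, found=False, p=3
  agg=10, found=False, p=4
  agg=15, found=False, p=5
  agg=21, found=False, p=6
  agg=28, found=True, p=7

Final answer: 28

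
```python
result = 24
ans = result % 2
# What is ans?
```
Trace:
  result=24
  result=24, ans=0

Final answer: 0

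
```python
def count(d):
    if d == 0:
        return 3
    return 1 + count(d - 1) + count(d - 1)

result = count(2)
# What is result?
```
Call trace (a repeated sub-call is expanded the first time; later identical calls just restate its return value):
count(d=2)
  count(d=1)
    count(d=0)
    -> return 3
    count(d=0)
    -> return 3
  -> return 7
  count(d=1) -> return 7  (same call as traced above)
-> return 15

Final answer: 15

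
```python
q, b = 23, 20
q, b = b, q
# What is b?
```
Trace:
  q=23, b=20
  q=20, b=23

Final answer: 23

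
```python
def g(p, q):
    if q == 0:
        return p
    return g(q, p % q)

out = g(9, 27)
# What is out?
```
Call trace:
g(p=9, q=27)
  g(p=27, q=9)
    g(p=9, q=0)
    -> return 9
  -> return 9
-> return 9

Final answer: 9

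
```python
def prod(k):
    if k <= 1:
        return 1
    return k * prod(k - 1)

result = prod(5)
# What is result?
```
Call trace:
prod(k=5)
  prod(k=4)
    prod(k=3)
      prod(k=2)
        prod(k=1)
        -> return 1
      -> return 2
    -> return 6
  -> return 24
-> return 120

Final answer: 120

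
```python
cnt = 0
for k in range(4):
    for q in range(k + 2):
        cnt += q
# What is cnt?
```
Trace:
  cnt=0
  cnt=0, k=0, q=0
  cnt=1, k=0, q=1
  cnt=1, k=1, q=0
  cnt=2, k=1, q=1
  cnt=4, k=1, q=2
  cnt=4, k=2, q=0
  cnt=5, k=2, q=1
  cnt=7, k=2, q=2
  cnt=10, k=2, q=3
  cnt=10, k=3, q=0
  cnt=11, k=3, q=1
  cnt=13, k=3, q=2
  cnt=16, k=3, q=3
  cnt=20, k=3, q=4

Final answer: 20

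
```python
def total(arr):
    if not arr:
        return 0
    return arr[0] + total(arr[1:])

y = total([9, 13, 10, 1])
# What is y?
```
Call trace:
total(arr=[9, 13, 10, 1])
  total(arr=[13, 10, 1])
    total(arr=[10, 1])
      total(arr=[1])
        total(arr=[])
        -> return 0
      -> return 1
    -> return 11
  -> return 24
-> return 33

Final answer: 33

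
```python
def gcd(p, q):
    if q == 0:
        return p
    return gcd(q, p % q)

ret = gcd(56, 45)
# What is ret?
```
Call trace:
gcd(p=56, q=45)
  gcd(p=45, q=11)
    gcd(p=11, q=1)
      gcd(p=1, q=0)
      -> return 1
    -> return 1
  -> return 1
-> return 1

Final answer: 1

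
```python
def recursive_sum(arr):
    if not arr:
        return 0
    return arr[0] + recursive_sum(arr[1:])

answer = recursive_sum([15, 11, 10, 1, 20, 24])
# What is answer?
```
Call trace:
recursive_sum(arr=[15, 11, 10, 1, 20, 24])
  recursive_sum(arr=[11, 10, 1, 20, 24])
    recursive_sum(arr=[10, 1, 20, 24])
      recursive_sum(arr=[1, 20, 24])
        recursive_sum(arr=[20, 24])
          recursive_sum(arr=[24])
            recursive_sum(arr=[])
            -> return 0
          -> return 24
        -> return 44
      -> return 45
    -> return 55
  -> return 66
-> return 81

Final answer: 81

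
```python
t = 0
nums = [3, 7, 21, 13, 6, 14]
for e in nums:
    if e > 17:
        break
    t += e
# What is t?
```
Trace:
  t=0
  t=3, e=3
  t=10, e=7
  t=10, e=21

Final answer: 10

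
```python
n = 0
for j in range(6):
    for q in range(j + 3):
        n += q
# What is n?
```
Trace:
  n=0
  n=0, j=0, q=0
  n=1, j=0, q=1
  n=3, j=0, q=2
  n=3, j=1, q=0
  n=4, j=1, q=1
  n=6, j=1, q=2
  n=9, j=1, q=3
  n=9, j=2, q=0
  n=10, j=2, q=1
  n=12, j=2, q=2
  n=15, j=2, q=3
  n=19, j=2, q=4
  n=19, j=3, q=0
  n=20, j=3, q=1
  n=22, j=3, q=2
  n=25, j=3, q=3
  n=29, j=3, q=4
  n=34, j=3, q=5
  n=34, j=4, q=0
  n=35, j=4, q=1
  n=37, j=4, q=2
  n=40, j=4, q=3
  n=44, j=4, q=4
  n=49, j=4, q=5
  n=55, j=4, q=6
  n=55, j=5, q=0
  n=56, j=5, q=1
  n=58, j=5, q=2
  n=61, j=5, q=3
  n=65, j=5, q=4
  n=70, j=5, q=5
  n=76, j=5, q=6
  n=83, j=5, q=7

Final answer: 83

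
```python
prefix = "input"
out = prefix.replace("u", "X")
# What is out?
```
Trace:
  prefix='input'
  prefix='input', out='inpXt'

Final answer: 'inpXt'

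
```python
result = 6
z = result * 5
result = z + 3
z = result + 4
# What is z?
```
Trace:
  result=6
  result=6, z=30
  result=33, z=30
  result=33, z=37

Final answer: 37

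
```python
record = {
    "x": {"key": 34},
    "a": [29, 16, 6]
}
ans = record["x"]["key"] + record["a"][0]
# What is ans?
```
Trace:
  record={'x': {'key': 34}, 'a': [29, 16, 6]}
  record={'x': {'key': 34}, 'a': [29, 16, 6]}, ans=63

Final answer: 63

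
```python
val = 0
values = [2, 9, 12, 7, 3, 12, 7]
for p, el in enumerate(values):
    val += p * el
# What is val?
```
Trace:
  val=0
  val=0, p=0, el=2
  val=9, p=1, el=9
  val=33, p=2, el=12
  val=54, p=3, el=7
  val=66, p=4, el=3
  val=126, p=5, el=12
  val=168, p=6, el=7

Final answer: 168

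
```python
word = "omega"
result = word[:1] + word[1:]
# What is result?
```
Trace:
  word='omega'
  word='omega', result='omega'

Final answer: 'omega'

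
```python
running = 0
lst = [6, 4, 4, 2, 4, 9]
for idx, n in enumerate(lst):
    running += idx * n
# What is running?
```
Trace:
  running=0
  running=0, idx=0, n=6
  running=4, idx=1, n=4
  running=12, idx=2, n=4
  running=18, idx=3, n=2
  running=34, idx=4, n=4
  running=79, idx=5, n=9

Final answer: 79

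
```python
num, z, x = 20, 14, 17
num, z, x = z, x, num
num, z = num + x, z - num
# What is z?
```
Trace:
  num=20, z=14, x=17
  num=14, z=17, x=20
  num=34, z=3, x=20

Final answer: 3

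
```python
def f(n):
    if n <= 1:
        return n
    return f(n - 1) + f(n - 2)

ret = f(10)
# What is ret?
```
Call trace (a repeated sub-call is expanded the first time; later identical calls just restate its return value):
f(n=10)
  f(n=9)
    f(n=8)
      f(n=7)
        f(n=6)
          f(n=5)
            f(n=4)
              f(n=3)
                f(n=2)
                  f(n=1)
                  -> return 1
                  f(n=0)
                  -> return 0
                -> return 1
                f(n=1)
                -> return 1
              -> return 2
              f(n=2) -> return 1  (same call as traced above)
            -> return 3
            f(n=3) -> return 2  (same call as traced above)
          -> return 5
          f(n=4) -> return 3  (same call as traced above)
        -> return 8
        f(n=5) -> return 5  (same call as traced above)
      -> return 13
      f(n=6) -> return 8  (same call as traced above)
    -> return 21
    f(n=7) -> return 13  (same call as traced above)
  -> return 34
  f(n=8) -> return 21  (same call as traced above)
-> return 55

Final answer: 55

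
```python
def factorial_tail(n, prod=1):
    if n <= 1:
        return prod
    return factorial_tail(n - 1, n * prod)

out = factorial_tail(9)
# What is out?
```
Call trace:
factorial_tail(n=9, prod=1)
  factorial_tail(n=8, prod=9)
    factorial_tail(n=7, prod=72)
      factorial_tail(n=6, prod=504)
        factorial_tail(n=5, prod=3024)
          factorial_tail(n=4, prod=15120)
            factorial_tail(n=3, prod=60480)
              factorial_tail(n=2, prod=181440)
                factorial_tail(n=1, prod=362880)
                -> return 362880
              -> return 362880
            -> return 362880
          -> return 362880
        -> return 362880
      -> return 362880
    -> return 362880
  -> return 362880
-> return 362880

Final answer: 362880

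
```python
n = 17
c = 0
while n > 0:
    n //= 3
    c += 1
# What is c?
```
Trace:
  n=17
  n=17, c=0
  n=5, c=1
  n=1, c=2
  n=0, c=3

Final answer: 3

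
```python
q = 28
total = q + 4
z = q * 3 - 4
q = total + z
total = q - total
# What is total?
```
Trace:
  q=28
  q=28, total=32
  q=28, total=32, z=80
  q=112, total=32, z=80
  q=112, total=80, z=80

Final answer: 80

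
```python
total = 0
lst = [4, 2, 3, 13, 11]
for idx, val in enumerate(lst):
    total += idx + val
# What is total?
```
Trace:
  total=0
  total=4, idx=0, val=4
  total=7, idx=1, val=2
  total=12, idx=2, val=3
  total=28, idx=3, val=13
  total=43, idx=4, val=11

Final answer: 43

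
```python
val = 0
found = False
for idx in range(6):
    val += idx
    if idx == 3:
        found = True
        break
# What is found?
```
Trace:
  val=0
  val=0, found=False
  val=0, found=False, idx=0
  val=1, found=False, idx=1
  val=3, found=False, idx=2
  val=6, found=True, idx=3

Final answer: True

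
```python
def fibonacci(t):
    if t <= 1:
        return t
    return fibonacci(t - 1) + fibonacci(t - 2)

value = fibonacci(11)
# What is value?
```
Call trace (a repeated sub-call is expanded the first time; later identical calls just restate its return value):
fibonacci(t=11)
  fibonacci(t=10)
    fibonacci(t=9)
      fibonacci(t=8)
        fibonacci(t=7)
          fibonacci(t=6)
            fibonacci(t=5)
              fibonacci(t=4)
                fibonacci(t=3)
                  fibonacci(t=2)
                    fibonacci(t=1)
                    -> return 1
                    fibonacci(t=0)
                    -> return 0
                  -> return 1
                  fibonacci(t=1)
                  -> return 1
                -> return 2
                fibonacci(t=2) -> return 1  (same call as traced above)
              -> return 3
              fibonacci(t=3) -> return 2  (same call as traced above)
            -> return 5
            fibonacci(t=4) -> return 3  (same call as traced above)
          -> return 8
          fibonacci(t=5) -> return 5  (same call as traced above)
        -> return 13
        fibonacci(t=6) -> return 8  (same call as traced above)
      -> return 21
      fibonacci(t=7) -> return 13  (same call as traced above)
    -> return 34
    fibonacci(t=8) -> return 21  (same call as traced above)
  -> return 55
  fibonacci(t=9) -> return 34  (same call as traced above)
-> return 89

Final answer: 89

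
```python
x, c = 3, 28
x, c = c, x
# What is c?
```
Trace:
  x=3, c=28
  x=28, c=3

Final answer: 3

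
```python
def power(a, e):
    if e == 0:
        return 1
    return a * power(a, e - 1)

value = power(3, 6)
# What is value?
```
Call trace:
power(a=3, e=6)
  power(a=3, e=5)
    power(a=3, e=4)
      power(a=3, e=3)
        power(a=3, e=2)
          power(a=3, e=1)
            power(a=3, e=0)
            -> return 1
          -> return 3
        -> return 9
      -> return 27
    -> return 81
  -> return 243
-> return 729

Final answer: 729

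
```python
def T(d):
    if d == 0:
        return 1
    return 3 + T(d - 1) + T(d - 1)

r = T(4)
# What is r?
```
Call trace (a repeated sub-call is expanded the first time; later identical calls just restate its return value):
T(d=4)
  T(d=3)
    T(d=2)
      T(d=1)
        T(d=0)
        -> return 1
        T(d=0)
        -> return 1
      -> return 5
      T(d=1) -> return 5  (same call as traced above)
    -> return 13
    T(d=2) -> return 13  (same call as traced above)
  -> return 29
  T(d=3) -> return 29  (same call as traced above)
-> return 61

Final answer: 61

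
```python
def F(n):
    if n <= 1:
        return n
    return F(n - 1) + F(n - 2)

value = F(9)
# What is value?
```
Call trace (a repeated sub-call is expanded the first time; later identical calls just restate its return value):
F(n=9)
  F(n=8)
    F(n=7)
      F(n=6)
        F(n=5)
          F(n=4)
            F(n=3)
              F(n=2)
                F(n=1)
                -> return 1
                F(n=0)
                -> return 0
              -> return 1
              F(n=1)
              -> return 1
            -> return 2
            F(n=2) -> return 1  (same call as traced above)
          -> return 3
          F(n=3) -> return 2  (same call as traced above)
        -> return 5
        F(n=4) -> return 3  (same call as traced above)
      -> return 8
      F(n=5) -> return 5  (same call as traced above)
    -> return 13
    F(n=6) -> return 8  (same call as traced above)
  -> return 21
  F(n=7) -> return 13  (same call as traced above)
-> return 34

Final answer: 34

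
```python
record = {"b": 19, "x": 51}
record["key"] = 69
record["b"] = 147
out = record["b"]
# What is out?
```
Trace:
  record={'b': 19, 'x': 51}
  record={'b': 19, 'x': 51, 'key': 69}
  record={'b': 147, 'x': 51, 'key': 69}
  record={'b': 147, 'x': 51, 'key': 69}, out=147

Final answer: 147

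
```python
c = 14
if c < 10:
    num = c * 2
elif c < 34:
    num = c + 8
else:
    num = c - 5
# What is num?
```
Trace:
  c=14
  c=14, num=22

Final answer: 22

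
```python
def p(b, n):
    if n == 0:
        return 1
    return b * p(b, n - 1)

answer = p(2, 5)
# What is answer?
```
Call trace:
p(b=2, n=5)
  p(b=2, n=4)
    p(b=2, n=3)
      p(b=2, n=2)
        p(b=2, n=1)
          p(b=2, n=0)
          -> return 1
        -> return 2
      -> return 4
    -> return 8
  -> return 16
-> return 32

Final answer: 32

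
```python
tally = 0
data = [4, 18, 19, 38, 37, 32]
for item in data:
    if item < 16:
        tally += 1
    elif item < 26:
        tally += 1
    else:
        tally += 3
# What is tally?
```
Trace:
  tally=0
  tally=1, item=4
  tally=2, item=18
  tally=3, item=19
  tally=6, item=38
  tally=9, item=37
  tally=12, item=32

Final answer: 12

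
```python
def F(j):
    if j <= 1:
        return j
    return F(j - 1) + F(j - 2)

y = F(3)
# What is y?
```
Call trace:
F(j=3)
  F(j=2)
    F(j=1)
    -> return 1
    F(j=0)
    -> return 0
  -> return 1
  F(j=1)
  -> return 1
-> return 2

Final answer: 2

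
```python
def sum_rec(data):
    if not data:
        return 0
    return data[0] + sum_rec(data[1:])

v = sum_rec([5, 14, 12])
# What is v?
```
Call trace:
sum_rec(data=[5, 14, 12])
  sum_rec(data=[14, 12])
    sum_rec(data=[12])
      sum_rec(data=[])
      -> return 0
    -> return 12
  -> return 26
-> return 31

Final answer: 31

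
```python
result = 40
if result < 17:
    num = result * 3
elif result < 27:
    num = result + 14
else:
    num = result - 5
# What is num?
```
Trace:
  result=40
  result=40, num=35

Final answer: 35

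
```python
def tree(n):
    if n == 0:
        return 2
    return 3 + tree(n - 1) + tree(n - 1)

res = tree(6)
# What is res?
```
Call trace (a repeated sub-call is expanded the first time; later identical calls just restate its return value):
tree(n=6)
  tree(n=5)
    tree(n=4)
      tree(n=3)
        tree(n=2)
          tree(n=1)
            tree(n=0)
            -> return 2
            tree(n=0)
            -> return 2
          -> return 7
          tree(n=1) -> return 7  (same call as traced above)
        -> return 17
        tree(n=2) -> return 17  (same call as traced above)
      -> return 37
      tree(n=3) -> return 37  (same call as traced above)
    -> return 77
    tree(n=4) -> return 77  (same call as traced above)
  -> return 157
  tree(n=5) -> return 157  (same call as traced above)
-> return 317

Final answer: 317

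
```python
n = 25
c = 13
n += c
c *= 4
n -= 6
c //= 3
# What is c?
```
Trace:
  n=25
  n=25, c=13
  n=38, c=13
  n=38, c=52
  n=32, c=52
  n=32, c=17

Final answer: 17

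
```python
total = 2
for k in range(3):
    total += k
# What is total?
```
Trace:
  total=2
  total=2, k=0
  total=3, k=1
  total=5, k=2

Final answer: 5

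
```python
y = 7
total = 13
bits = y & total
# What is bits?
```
Trace:
  y=7
  y=7, total=13
  y=7, total=13, bits=5

Final answer: 5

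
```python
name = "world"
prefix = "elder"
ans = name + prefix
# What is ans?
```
Trace:
  name='world'
  name='world', prefix='elder'
  name='world', prefix='elder', ans='worldelder'

Final answer: 'worldelder'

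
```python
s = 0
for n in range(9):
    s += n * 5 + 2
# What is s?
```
Trace:
  s=0
  s=2, n=0
  s=9, n=1
  s=21, n=2
  s=38, n=3
  s=60, n=4
  s=87, n=5
  s=119, n=6
  s=156, n=7
  s=198, n=8

Final answer: 198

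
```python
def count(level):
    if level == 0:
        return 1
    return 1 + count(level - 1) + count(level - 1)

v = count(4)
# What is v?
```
Call trace (a repeated sub-call is expanded the first time; later identical calls just restate its return value):
count(level=4)
  count(level=3)
    count(level=2)
      count(level=1)
        count(level=0)
        -> return 1
        count(level=0)
        -> return 1
      -> return 3
      count(level=1) -> return 3  (same call as traced above)
    -> return 7
    count(level=2) -> return 7  (same call as traced above)
  -> return 15
  count(level=3) -> return 15  (same call as traced above)
-> return 31

Final answer: 31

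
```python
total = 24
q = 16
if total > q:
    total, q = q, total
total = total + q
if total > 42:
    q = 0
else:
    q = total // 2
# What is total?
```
Trace:
  total=24
  total=24, q=16
  total=16, q=24
  total=40, q=24
  total=40, q=20

Final answer: 40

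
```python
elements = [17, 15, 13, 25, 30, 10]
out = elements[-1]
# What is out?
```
Trace:
  elements=[17, 15, 13, 25, 30, 10]
  elements=[17, 15, 13, 25, 30, 10], out=10

Final answer: 10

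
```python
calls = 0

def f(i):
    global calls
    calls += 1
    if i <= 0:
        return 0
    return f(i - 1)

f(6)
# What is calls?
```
Call trace:
f(i=6)
  f(i=5)
    f(i=4)
      f(i=3)
        f(i=2)
          f(i=1)
            f(i=0)
            -> return 0
          -> return 0
        -> return 0
      -> return 0
    -> return 0
  -> return 0
-> return 0

calls is incremented once per call. f is entered once for each i = 6, 5, 4, 3, 2, 1, 0 (the i <= 0 call returns without recursing), i.e. 6 + 1 calls.
calls = 7

Final answer: 7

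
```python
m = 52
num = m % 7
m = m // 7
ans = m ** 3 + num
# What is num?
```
Trace:
  m=52
  m=52, num=3
  m=7, num=3
  m=7, num=3, ans=346

Final answer: 3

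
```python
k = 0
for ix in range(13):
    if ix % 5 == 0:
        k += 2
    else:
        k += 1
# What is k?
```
Trace:
  k=0
  k=2, ix=0
  k=3, ix=1
  k=4, ix=2
  k=5, ix=3
  k=6, ix=4
  k=8, ix=5
  k=9, ix=6
  k=10, ix=7
  k=11, ix=8
  k=12, ix=9
  k=14, ix=10
  k=15, ix=11
  k=16, ix=12

Final answer: 16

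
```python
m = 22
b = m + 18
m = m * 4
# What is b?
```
Trace:
  m=22
  m=22, b=40
  m=88, b=40

Final answer: 40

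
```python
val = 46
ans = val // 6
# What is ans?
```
Trace:
  val=46
  val=46, ans=7

Final answer: 7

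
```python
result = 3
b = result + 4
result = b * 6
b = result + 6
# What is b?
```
Trace:
  result=3
  result=3, b=7
  result=42, b=7
  result=42, b=48

Final answer: 48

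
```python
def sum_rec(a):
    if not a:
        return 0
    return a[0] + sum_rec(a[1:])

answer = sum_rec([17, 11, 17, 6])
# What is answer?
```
Call trace:
sum_rec(a=[17, 11, 17, 6])
  sum_rec(a=[11, 17, 6])
    sum_rec(a=[17, 6])
      sum_rec(a=[6])
        sum_rec(a=[])
        -> return 0
      -> return 6
    -> return 23
  -> return 34
-> return 51

Final answer: 51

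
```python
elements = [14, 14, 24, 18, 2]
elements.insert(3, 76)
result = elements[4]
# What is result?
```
Trace:
  elements=[14, 14, 24, 18, 2]
  elements=[14, 14, 24, 76, 18, 2]
  elements=[14, 14, 24, 76, 18, 2], result=18

Final answer: 18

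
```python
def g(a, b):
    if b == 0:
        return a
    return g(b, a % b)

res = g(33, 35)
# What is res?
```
Call trace:
g(a=33, b=35)
  g(a=35, b=33)
    g(a=33, b=2)
      g(a=2, b=1)
        g(a=1, b=0)
        -> return 1
      -> return 1
    -> return 1
  -> return 1
-> return 1

Final answer: 1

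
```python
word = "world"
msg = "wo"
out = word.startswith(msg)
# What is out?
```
Trace:
  word='world'
  word='world', msg='wo'
  word='world', msg='wo', out=True

Final answer: True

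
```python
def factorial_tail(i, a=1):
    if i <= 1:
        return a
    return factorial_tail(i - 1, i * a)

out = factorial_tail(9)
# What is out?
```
Call trace:
factorial_tail(i=9, a=1)
  factorial_tail(i=8, a=9)
    factorial_tail(i=7, a=72)
      factorial_tail(i=6, a=504)
        factorial_tail(i=5, a=3024)
          factorial_tail(i=4, a=15120)
            factorial_tail(i=3, a=60480)
              factorial_tail(i=2, a=181440)
                factorial_tail(i=1, a=362880)
                -> return 362880
              -> return 362880
            -> return 362880
          -> return 362880
        -> return 362880
      -> return 362880
    -> return 362880
  -> return 362880
-> return 362880

Final answer: 362880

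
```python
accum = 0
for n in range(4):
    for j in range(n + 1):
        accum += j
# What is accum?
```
Trace:
  accum=0
  accum=0, n=0, j=0
  accum=0, n=1, j=0
  accum=1, n=1, j=1
  accum=1, n=2, j=0
  accum=2, n=2, j=1
  accum=4, n=2, j=2
  accum=4, n=3, j=0
  accum=5, n=3, j=1
  accum=7, n=3, j=2
  accum=10, n=3, j=3

Final answer: 10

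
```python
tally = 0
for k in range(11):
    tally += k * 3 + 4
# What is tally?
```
Trace:
  tally=0
  tally=4, k=0
  tally=11, k=1
  tally=21, k=2
  tally=34, k=3
  tally=50, k=4
  tally=69, k=5
  tally=91, k=6
  tally=116, k=7
  tally=144, k=8
  tally=175, k=9
  tally=209, k=10

Final answer: 209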